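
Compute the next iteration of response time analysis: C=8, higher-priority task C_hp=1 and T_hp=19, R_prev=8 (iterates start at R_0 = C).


R_next = C + ceil(R_prev / T_hp) * C_hp
ceil(8 / 19) = ceil(0.4211) = 1
Interference = 1 * 1 = 1
R_next = 8 + 1 = 9

9


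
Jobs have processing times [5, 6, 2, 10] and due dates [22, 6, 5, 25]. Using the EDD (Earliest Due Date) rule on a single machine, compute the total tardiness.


Sort by due date (EDD order): [(2, 5), (6, 6), (5, 22), (10, 25)]
Compute completion times and tardiness:
  Job 1: p=2, d=5, C=2, tardiness=max(0,2-5)=0
  Job 2: p=6, d=6, C=8, tardiness=max(0,8-6)=2
  Job 3: p=5, d=22, C=13, tardiness=max(0,13-22)=0
  Job 4: p=10, d=25, C=23, tardiness=max(0,23-25)=0
Total tardiness = 2

2


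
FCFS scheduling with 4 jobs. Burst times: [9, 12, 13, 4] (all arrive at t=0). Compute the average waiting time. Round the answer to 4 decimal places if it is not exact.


FCFS order (as given): [9, 12, 13, 4]
Waiting times:
  Job 1: wait = 0
  Job 2: wait = 9
  Job 3: wait = 21
  Job 4: wait = 34
Sum of waiting times = 64
Average waiting time = 64/4 = 16.0

16.0


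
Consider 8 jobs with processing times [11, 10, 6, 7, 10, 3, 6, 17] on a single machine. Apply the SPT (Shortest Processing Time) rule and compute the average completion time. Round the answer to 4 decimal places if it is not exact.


Sort jobs by processing time (SPT order): [3, 6, 6, 7, 10, 10, 11, 17]
Compute completion times sequentially:
  Job 1: processing = 3, completes at 3
  Job 2: processing = 6, completes at 9
  Job 3: processing = 6, completes at 15
  Job 4: processing = 7, completes at 22
  Job 5: processing = 10, completes at 32
  Job 6: processing = 10, completes at 42
  Job 7: processing = 11, completes at 53
  Job 8: processing = 17, completes at 70
Sum of completion times = 246
Average completion time = 246/8 = 30.75

30.75


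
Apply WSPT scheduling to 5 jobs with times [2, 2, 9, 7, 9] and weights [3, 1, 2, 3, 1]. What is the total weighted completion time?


Compute p/w ratios and sort ascending (WSPT): [(2, 3), (2, 1), (7, 3), (9, 2), (9, 1)]
Compute weighted completion times:
  Job (p=2,w=3): C=2, w*C=3*2=6
  Job (p=2,w=1): C=4, w*C=1*4=4
  Job (p=7,w=3): C=11, w*C=3*11=33
  Job (p=9,w=2): C=20, w*C=2*20=40
  Job (p=9,w=1): C=29, w*C=1*29=29
Total weighted completion time = 112

112


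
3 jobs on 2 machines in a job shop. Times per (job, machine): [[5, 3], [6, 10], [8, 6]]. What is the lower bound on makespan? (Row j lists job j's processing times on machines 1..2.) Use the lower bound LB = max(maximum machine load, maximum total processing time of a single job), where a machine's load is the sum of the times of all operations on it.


Machine loads:
  Machine 1: 5 + 6 + 8 = 19
  Machine 2: 3 + 10 + 6 = 19
Max machine load = 19
Job totals:
  Job 1: 8
  Job 2: 16
  Job 3: 14
Max job total = 16
Lower bound = max(19, 16) = 19

19


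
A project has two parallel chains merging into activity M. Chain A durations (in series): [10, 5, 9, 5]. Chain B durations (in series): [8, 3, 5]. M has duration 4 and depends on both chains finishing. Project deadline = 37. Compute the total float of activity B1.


Forward pass: ES(B1) = sum of predecessors on chain B = 0
EF = ES + duration = 0 + 8 = 8
Backward pass: LF(M) = deadline = 37; LS(M) = 37 - 4 = 33
LF(B1) = LS(M) - sum(successors on chain B) = 33 - 8 = 25
LS = LF - duration = 25 - 8 = 17
Total float = LS - ES = 17 - 0 = 17

17


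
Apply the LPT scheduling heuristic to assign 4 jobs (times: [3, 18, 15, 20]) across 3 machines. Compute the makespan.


Sort jobs in decreasing order (LPT): [20, 18, 15, 3]
Assign each job to the least loaded machine:
  Machine 1: jobs [20], load = 20
  Machine 2: jobs [18], load = 18
  Machine 3: jobs [15, 3], load = 18
Makespan = max load = 20

20


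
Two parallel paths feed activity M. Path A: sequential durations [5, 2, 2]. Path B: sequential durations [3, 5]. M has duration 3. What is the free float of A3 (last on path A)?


ES(A3) = sum of predecessors on chain A = 7
EF(A3) = ES + duration = 7 + 2 = 9
Successor of A3 is M. ES(M) = max(sum(A), sum(B)) = max(9, 8) = 9
Free float = ES(successor) - EF(current) = 9 - 9 = 0

0


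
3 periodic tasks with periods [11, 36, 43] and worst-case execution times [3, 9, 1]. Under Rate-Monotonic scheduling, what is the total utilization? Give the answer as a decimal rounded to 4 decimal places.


Compute individual utilizations (exact fractions):
  Task 1: C/T = 3/11 (approx. 0.2727)
  Task 2: C/T = 9/36 = 1/4 (approx. 0.25)
  Task 3: C/T = 1/43 (approx. 0.0233)
Total utilization U = 3/11 + 1/4 + 1/43 = 1033/1892
Rounded to 4 decimal places: U = 0.5460
RM (Liu & Layland) bound for 3 tasks = 0.779763; compare with U = 1033/1892 (approx. 0.545983)
U <= bound, so schedulable by RM sufficient condition.

0.5460


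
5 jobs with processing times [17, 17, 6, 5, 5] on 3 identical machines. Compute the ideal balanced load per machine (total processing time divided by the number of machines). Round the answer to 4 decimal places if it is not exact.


Total processing time = 17 + 17 + 6 + 5 + 5 = 50
Number of machines = 3
Ideal balanced load = 50 / 3 = 16.6667

16.6667


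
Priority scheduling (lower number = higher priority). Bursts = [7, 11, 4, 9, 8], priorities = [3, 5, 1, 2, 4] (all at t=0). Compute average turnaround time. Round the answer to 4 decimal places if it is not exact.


Sort by priority (ascending = highest first):
Order: [(1, 4), (2, 9), (3, 7), (4, 8), (5, 11)]
Completion times:
  Priority 1, burst=4, C=4
  Priority 2, burst=9, C=13
  Priority 3, burst=7, C=20
  Priority 4, burst=8, C=28
  Priority 5, burst=11, C=39
Average turnaround = 104/5 = 20.8

20.8


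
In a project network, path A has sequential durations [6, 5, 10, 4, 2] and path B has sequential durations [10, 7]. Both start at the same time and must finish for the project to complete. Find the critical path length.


Path A total = 6 + 5 + 10 + 4 + 2 = 27
Path B total = 10 + 7 = 17
Critical path = longest path = max(27, 17) = 27

27


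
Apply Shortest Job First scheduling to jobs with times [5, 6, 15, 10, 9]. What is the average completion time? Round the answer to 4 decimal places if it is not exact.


SJF order (ascending): [5, 6, 9, 10, 15]
Completion times:
  Job 1: burst=5, C=5
  Job 2: burst=6, C=11
  Job 3: burst=9, C=20
  Job 4: burst=10, C=30
  Job 5: burst=15, C=45
Average completion = 111/5 = 22.2

22.2


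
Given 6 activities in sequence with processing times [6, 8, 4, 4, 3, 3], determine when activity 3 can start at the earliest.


Activity 3 starts after activities 1 through 2 complete.
Predecessor durations: [6, 8]
ES = 6 + 8 = 14

14


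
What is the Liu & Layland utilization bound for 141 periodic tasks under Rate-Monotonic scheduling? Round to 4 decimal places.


Compute 2^(1/141) = 1.0049280405
Subtract 1: 1.0049280405 - 1 = 0.0049280405
Multiply by n: 141 * 0.0049280405 = 0.6948537105
Round to 4 dp: 0.6949

0.6949


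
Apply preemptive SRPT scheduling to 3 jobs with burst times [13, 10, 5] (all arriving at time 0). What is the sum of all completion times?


Since all jobs arrive at t=0, SRPT equals SPT ordering.
SPT order: [5, 10, 13]
Completion times:
  Job 1: p=5, C=5
  Job 2: p=10, C=15
  Job 3: p=13, C=28
Total completion time = 5 + 15 + 28 = 48

48


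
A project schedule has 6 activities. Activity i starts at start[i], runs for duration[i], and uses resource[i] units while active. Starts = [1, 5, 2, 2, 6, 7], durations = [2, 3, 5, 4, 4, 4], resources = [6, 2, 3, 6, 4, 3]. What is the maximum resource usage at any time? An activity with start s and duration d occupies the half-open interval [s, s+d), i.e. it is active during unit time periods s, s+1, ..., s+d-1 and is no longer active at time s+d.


Each activity i is active on [start_i, start_i + duration_i).
Compute total resource usage per time slot:
  t=0: active resources = [], total = 0
  t=1: active resources = [6], total = 6
  t=2: active resources = [6, 3, 6], total = 15
  t=3: active resources = [3, 6], total = 9
  t=4: active resources = [3, 6], total = 9
  t=5: active resources = [2, 3, 6], total = 11
  t=6: active resources = [2, 3, 4], total = 9
  t=7: active resources = [2, 4, 3], total = 9
  t=8: active resources = [4, 3], total = 7
  t=9: active resources = [4, 3], total = 7
  t=10: active resources = [3], total = 3
Peak resource demand = 15

15


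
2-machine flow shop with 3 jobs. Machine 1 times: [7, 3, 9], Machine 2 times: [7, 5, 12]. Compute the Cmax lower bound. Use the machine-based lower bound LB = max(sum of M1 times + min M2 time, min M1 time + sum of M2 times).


LB1 = sum(M1 times) + min(M2 times) = 19 + 5 = 24
LB2 = min(M1 times) + sum(M2 times) = 3 + 24 = 27
Lower bound = max(LB1, LB2) = max(24, 27) = 27

27


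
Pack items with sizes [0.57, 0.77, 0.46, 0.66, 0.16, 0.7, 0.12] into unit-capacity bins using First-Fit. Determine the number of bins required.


Place items sequentially using First-Fit:
  Item 0.57 -> new Bin 1
  Item 0.77 -> new Bin 2
  Item 0.46 -> new Bin 3
  Item 0.66 -> new Bin 4
  Item 0.16 -> Bin 1 (now 0.73)
  Item 0.7 -> new Bin 5
  Item 0.12 -> Bin 1 (now 0.85)
Total bins used = 5

5


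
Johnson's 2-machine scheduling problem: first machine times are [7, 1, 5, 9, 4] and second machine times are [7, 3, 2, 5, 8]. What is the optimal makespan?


Apply Johnson's rule:
  Group 1 (a <= b): [(2, 1, 3), (5, 4, 8), (1, 7, 7)]
  Group 2 (a > b): [(4, 9, 5), (3, 5, 2)]
Optimal job order: [2, 5, 1, 4, 3]
Schedule:
  Job 2: M1 done at 1, M2 done at 4
  Job 5: M1 done at 5, M2 done at 13
  Job 1: M1 done at 12, M2 done at 20
  Job 4: M1 done at 21, M2 done at 26
  Job 3: M1 done at 26, M2 done at 28
Makespan = 28

28


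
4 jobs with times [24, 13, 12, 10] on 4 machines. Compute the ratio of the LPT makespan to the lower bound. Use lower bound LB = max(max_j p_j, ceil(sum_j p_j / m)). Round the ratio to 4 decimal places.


LPT order: [24, 13, 12, 10]
Machine loads after assignment: [24, 13, 12, 10]
LPT makespan = 24
Lower bound = max(max_job, ceil(total/4)) = max(24, 15) = 24
Ratio = 24 / 24 = 1.0

1.0


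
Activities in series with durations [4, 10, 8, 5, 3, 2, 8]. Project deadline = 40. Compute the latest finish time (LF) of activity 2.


LF(activity 2) = deadline - sum of successor durations
Successors: activities 3 through 7 with durations [8, 5, 3, 2, 8]
Sum of successor durations = 26
LF = 40 - 26 = 14

14


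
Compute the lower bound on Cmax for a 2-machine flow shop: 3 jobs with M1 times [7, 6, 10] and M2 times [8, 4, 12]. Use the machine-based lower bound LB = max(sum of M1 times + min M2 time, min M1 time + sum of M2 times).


LB1 = sum(M1 times) + min(M2 times) = 23 + 4 = 27
LB2 = min(M1 times) + sum(M2 times) = 6 + 24 = 30
Lower bound = max(LB1, LB2) = max(27, 30) = 30

30


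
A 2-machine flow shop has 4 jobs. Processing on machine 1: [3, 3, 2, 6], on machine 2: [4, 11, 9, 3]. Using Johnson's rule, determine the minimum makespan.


Apply Johnson's rule:
  Group 1 (a <= b): [(3, 2, 9), (1, 3, 4), (2, 3, 11)]
  Group 2 (a > b): [(4, 6, 3)]
Optimal job order: [3, 1, 2, 4]
Schedule:
  Job 3: M1 done at 2, M2 done at 11
  Job 1: M1 done at 5, M2 done at 15
  Job 2: M1 done at 8, M2 done at 26
  Job 4: M1 done at 14, M2 done at 29
Makespan = 29

29


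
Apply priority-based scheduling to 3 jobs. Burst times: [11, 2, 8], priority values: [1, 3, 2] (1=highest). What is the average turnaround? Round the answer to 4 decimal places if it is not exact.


Sort by priority (ascending = highest first):
Order: [(1, 11), (2, 8), (3, 2)]
Completion times:
  Priority 1, burst=11, C=11
  Priority 2, burst=8, C=19
  Priority 3, burst=2, C=21
Average turnaround = 51/3 = 17.0

17.0


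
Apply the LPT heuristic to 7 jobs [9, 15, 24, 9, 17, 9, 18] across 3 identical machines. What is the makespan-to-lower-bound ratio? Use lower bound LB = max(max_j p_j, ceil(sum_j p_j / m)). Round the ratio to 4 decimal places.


LPT order: [24, 18, 17, 15, 9, 9, 9]
Machine loads after assignment: [33, 36, 32]
LPT makespan = 36
Lower bound = max(max_job, ceil(total/3)) = max(24, 34) = 34
Ratio = 36 / 34 = 1.0588

1.0588


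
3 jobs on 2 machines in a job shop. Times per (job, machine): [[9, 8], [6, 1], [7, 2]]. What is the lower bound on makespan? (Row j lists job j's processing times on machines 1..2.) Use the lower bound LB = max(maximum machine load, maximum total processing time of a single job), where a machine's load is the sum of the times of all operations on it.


Machine loads:
  Machine 1: 9 + 6 + 7 = 22
  Machine 2: 8 + 1 + 2 = 11
Max machine load = 22
Job totals:
  Job 1: 17
  Job 2: 7
  Job 3: 9
Max job total = 17
Lower bound = max(22, 17) = 22

22


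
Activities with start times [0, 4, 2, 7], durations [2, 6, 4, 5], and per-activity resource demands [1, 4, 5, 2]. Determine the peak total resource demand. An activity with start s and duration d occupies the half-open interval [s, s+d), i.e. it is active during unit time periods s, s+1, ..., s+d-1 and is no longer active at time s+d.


Each activity i is active on [start_i, start_i + duration_i).
Compute total resource usage per time slot:
  t=0: active resources = [1], total = 1
  t=1: active resources = [1], total = 1
  t=2: active resources = [5], total = 5
  t=3: active resources = [5], total = 5
  t=4: active resources = [4, 5], total = 9
  t=5: active resources = [4, 5], total = 9
  t=6: active resources = [4], total = 4
  t=7: active resources = [4, 2], total = 6
  t=8: active resources = [4, 2], total = 6
  t=9: active resources = [4, 2], total = 6
  t=10: active resources = [2], total = 2
  t=11: active resources = [2], total = 2
Peak resource demand = 9

9


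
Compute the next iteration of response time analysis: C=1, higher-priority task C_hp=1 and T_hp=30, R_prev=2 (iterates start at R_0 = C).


R_next = C + ceil(R_prev / T_hp) * C_hp
ceil(2 / 30) = ceil(0.0667) = 1
Interference = 1 * 1 = 1
R_next = 1 + 1 = 2
R_next = R_prev, so the iteration has converged (response time = 2).

2


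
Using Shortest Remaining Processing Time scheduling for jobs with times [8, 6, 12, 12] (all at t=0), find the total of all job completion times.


Since all jobs arrive at t=0, SRPT equals SPT ordering.
SPT order: [6, 8, 12, 12]
Completion times:
  Job 1: p=6, C=6
  Job 2: p=8, C=14
  Job 3: p=12, C=26
  Job 4: p=12, C=38
Total completion time = 6 + 14 + 26 + 38 = 84

84


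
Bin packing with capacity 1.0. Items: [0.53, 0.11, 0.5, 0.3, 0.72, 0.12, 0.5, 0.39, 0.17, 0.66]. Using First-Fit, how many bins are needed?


Place items sequentially using First-Fit:
  Item 0.53 -> new Bin 1
  Item 0.11 -> Bin 1 (now 0.64)
  Item 0.5 -> new Bin 2
  Item 0.3 -> Bin 1 (now 0.94)
  Item 0.72 -> new Bin 3
  Item 0.12 -> Bin 2 (now 0.62)
  Item 0.5 -> new Bin 4
  Item 0.39 -> Bin 4 (now 0.89)
  Item 0.17 -> Bin 2 (now 0.79)
  Item 0.66 -> new Bin 5
Total bins used = 5

5


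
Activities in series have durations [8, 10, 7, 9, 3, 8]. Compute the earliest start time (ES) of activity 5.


Activity 5 starts after activities 1 through 4 complete.
Predecessor durations: [8, 10, 7, 9]
ES = 8 + 10 + 7 + 9 = 34

34


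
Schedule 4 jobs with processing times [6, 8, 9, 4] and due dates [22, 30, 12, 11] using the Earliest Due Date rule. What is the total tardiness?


Sort by due date (EDD order): [(4, 11), (9, 12), (6, 22), (8, 30)]
Compute completion times and tardiness:
  Job 1: p=4, d=11, C=4, tardiness=max(0,4-11)=0
  Job 2: p=9, d=12, C=13, tardiness=max(0,13-12)=1
  Job 3: p=6, d=22, C=19, tardiness=max(0,19-22)=0
  Job 4: p=8, d=30, C=27, tardiness=max(0,27-30)=0
Total tardiness = 1

1


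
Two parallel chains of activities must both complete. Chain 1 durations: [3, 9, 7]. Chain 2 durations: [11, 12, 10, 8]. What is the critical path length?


Path A total = 3 + 9 + 7 = 19
Path B total = 11 + 12 + 10 + 8 = 41
Critical path = longest path = max(19, 41) = 41

41


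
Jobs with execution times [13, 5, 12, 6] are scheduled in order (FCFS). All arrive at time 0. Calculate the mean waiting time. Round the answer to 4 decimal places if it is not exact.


FCFS order (as given): [13, 5, 12, 6]
Waiting times:
  Job 1: wait = 0
  Job 2: wait = 13
  Job 3: wait = 18
  Job 4: wait = 30
Sum of waiting times = 61
Average waiting time = 61/4 = 15.25

15.25


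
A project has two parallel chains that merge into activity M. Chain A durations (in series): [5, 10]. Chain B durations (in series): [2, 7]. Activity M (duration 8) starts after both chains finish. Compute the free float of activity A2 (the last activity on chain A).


ES(A2) = sum of predecessors on chain A = 5
EF(A2) = ES + duration = 5 + 10 = 15
Successor of A2 is M. ES(M) = max(sum(A), sum(B)) = max(15, 9) = 15
Free float = ES(successor) - EF(current) = 15 - 15 = 0

0


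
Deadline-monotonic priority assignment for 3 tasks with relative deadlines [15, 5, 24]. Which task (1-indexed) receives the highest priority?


Sort tasks by relative deadline (ascending):
  Task 2: deadline = 5
  Task 1: deadline = 15
  Task 3: deadline = 24
Priority order (highest first): [2, 1, 3]
Highest priority task = 2

2


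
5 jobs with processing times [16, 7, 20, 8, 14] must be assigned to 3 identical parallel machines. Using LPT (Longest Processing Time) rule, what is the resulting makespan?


Sort jobs in decreasing order (LPT): [20, 16, 14, 8, 7]
Assign each job to the least loaded machine:
  Machine 1: jobs [20], load = 20
  Machine 2: jobs [16, 7], load = 23
  Machine 3: jobs [14, 8], load = 22
Makespan = max load = 23

23


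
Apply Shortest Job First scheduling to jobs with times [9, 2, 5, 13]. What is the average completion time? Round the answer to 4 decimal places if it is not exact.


SJF order (ascending): [2, 5, 9, 13]
Completion times:
  Job 1: burst=2, C=2
  Job 2: burst=5, C=7
  Job 3: burst=9, C=16
  Job 4: burst=13, C=29
Average completion = 54/4 = 13.5

13.5


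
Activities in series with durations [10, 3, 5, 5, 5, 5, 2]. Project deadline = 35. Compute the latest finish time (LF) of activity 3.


LF(activity 3) = deadline - sum of successor durations
Successors: activities 4 through 7 with durations [5, 5, 5, 2]
Sum of successor durations = 17
LF = 35 - 17 = 18

18


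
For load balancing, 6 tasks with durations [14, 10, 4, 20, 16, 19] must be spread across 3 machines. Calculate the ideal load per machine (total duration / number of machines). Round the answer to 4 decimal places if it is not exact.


Total processing time = 14 + 10 + 4 + 20 + 16 + 19 = 83
Number of machines = 3
Ideal balanced load = 83 / 3 = 27.6667

27.6667


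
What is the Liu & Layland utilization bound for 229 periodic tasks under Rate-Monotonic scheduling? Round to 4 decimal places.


Compute 2^(1/229) = 1.0030314291
Subtract 1: 1.0030314291 - 1 = 0.0030314291
Multiply by n: 229 * 0.0030314291 = 0.6941972639
Round to 4 dp: 0.6942

0.6942


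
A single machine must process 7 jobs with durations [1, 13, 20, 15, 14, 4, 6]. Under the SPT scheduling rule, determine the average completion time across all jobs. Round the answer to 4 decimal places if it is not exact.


Sort jobs by processing time (SPT order): [1, 4, 6, 13, 14, 15, 20]
Compute completion times sequentially:
  Job 1: processing = 1, completes at 1
  Job 2: processing = 4, completes at 5
  Job 3: processing = 6, completes at 11
  Job 4: processing = 13, completes at 24
  Job 5: processing = 14, completes at 38
  Job 6: processing = 15, completes at 53
  Job 7: processing = 20, completes at 73
Sum of completion times = 205
Average completion time = 205/7 = 29.2857

29.2857


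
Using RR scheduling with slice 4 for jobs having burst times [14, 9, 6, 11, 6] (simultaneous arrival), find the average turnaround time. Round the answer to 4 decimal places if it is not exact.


Time quantum = 4
Execution trace:
  J1 runs 4 units, time = 4
  J2 runs 4 units, time = 8
  J3 runs 4 units, time = 12
  J4 runs 4 units, time = 16
  J5 runs 4 units, time = 20
  J1 runs 4 units, time = 24
  J2 runs 4 units, time = 28
  J3 runs 2 units, time = 30
  J4 runs 4 units, time = 34
  J5 runs 2 units, time = 36
  J1 runs 4 units, time = 40
  J2 runs 1 units, time = 41
  J4 runs 3 units, time = 44
  J1 runs 2 units, time = 46
Finish times: [46, 41, 30, 44, 36]
Average turnaround = 197/5 = 39.4

39.4


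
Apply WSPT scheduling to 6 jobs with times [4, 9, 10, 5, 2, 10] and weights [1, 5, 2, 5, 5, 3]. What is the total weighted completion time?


Compute p/w ratios and sort ascending (WSPT): [(2, 5), (5, 5), (9, 5), (10, 3), (4, 1), (10, 2)]
Compute weighted completion times:
  Job (p=2,w=5): C=2, w*C=5*2=10
  Job (p=5,w=5): C=7, w*C=5*7=35
  Job (p=9,w=5): C=16, w*C=5*16=80
  Job (p=10,w=3): C=26, w*C=3*26=78
  Job (p=4,w=1): C=30, w*C=1*30=30
  Job (p=10,w=2): C=40, w*C=2*40=80
Total weighted completion time = 313

313


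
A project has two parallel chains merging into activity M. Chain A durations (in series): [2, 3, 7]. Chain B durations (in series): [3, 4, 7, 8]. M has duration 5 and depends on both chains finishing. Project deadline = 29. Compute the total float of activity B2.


Forward pass: ES(B2) = sum of predecessors on chain B = 3
EF = ES + duration = 3 + 4 = 7
Backward pass: LF(M) = deadline = 29; LS(M) = 29 - 5 = 24
LF(B2) = LS(M) - sum(successors on chain B) = 24 - 15 = 9
LS = LF - duration = 9 - 4 = 5
Total float = LS - ES = 5 - 3 = 2

2


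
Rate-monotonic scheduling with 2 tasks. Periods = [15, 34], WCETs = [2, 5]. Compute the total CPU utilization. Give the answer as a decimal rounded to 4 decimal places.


Compute individual utilizations (exact fractions):
  Task 1: C/T = 2/15 (approx. 0.1333)
  Task 2: C/T = 5/34 (approx. 0.1471)
Total utilization U = 2/15 + 5/34 = 143/510
Rounded to 4 decimal places: U = 0.2804
RM (Liu & Layland) bound for 2 tasks = 0.828427; compare with U = 143/510 (approx. 0.280392)
U <= bound, so schedulable by RM sufficient condition.

0.2804


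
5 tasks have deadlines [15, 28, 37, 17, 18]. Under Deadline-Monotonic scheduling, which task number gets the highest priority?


Sort tasks by relative deadline (ascending):
  Task 1: deadline = 15
  Task 4: deadline = 17
  Task 5: deadline = 18
  Task 2: deadline = 28
  Task 3: deadline = 37
Priority order (highest first): [1, 4, 5, 2, 3]
Highest priority task = 1

1


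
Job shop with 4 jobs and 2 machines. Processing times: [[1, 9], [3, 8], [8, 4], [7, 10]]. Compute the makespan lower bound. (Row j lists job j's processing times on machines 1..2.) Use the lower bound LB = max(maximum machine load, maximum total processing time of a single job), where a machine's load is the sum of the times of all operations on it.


Machine loads:
  Machine 1: 1 + 3 + 8 + 7 = 19
  Machine 2: 9 + 8 + 4 + 10 = 31
Max machine load = 31
Job totals:
  Job 1: 10
  Job 2: 11
  Job 3: 12
  Job 4: 17
Max job total = 17
Lower bound = max(31, 17) = 31

31


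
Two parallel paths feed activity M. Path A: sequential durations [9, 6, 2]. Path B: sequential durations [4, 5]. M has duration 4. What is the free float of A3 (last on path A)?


ES(A3) = sum of predecessors on chain A = 15
EF(A3) = ES + duration = 15 + 2 = 17
Successor of A3 is M. ES(M) = max(sum(A), sum(B)) = max(17, 9) = 17
Free float = ES(successor) - EF(current) = 17 - 17 = 0

0


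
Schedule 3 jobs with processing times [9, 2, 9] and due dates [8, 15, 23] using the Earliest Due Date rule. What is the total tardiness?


Sort by due date (EDD order): [(9, 8), (2, 15), (9, 23)]
Compute completion times and tardiness:
  Job 1: p=9, d=8, C=9, tardiness=max(0,9-8)=1
  Job 2: p=2, d=15, C=11, tardiness=max(0,11-15)=0
  Job 3: p=9, d=23, C=20, tardiness=max(0,20-23)=0
Total tardiness = 1

1


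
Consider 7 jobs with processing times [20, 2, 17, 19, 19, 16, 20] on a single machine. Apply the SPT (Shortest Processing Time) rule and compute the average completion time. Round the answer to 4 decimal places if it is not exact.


Sort jobs by processing time (SPT order): [2, 16, 17, 19, 19, 20, 20]
Compute completion times sequentially:
  Job 1: processing = 2, completes at 2
  Job 2: processing = 16, completes at 18
  Job 3: processing = 17, completes at 35
  Job 4: processing = 19, completes at 54
  Job 5: processing = 19, completes at 73
  Job 6: processing = 20, completes at 93
  Job 7: processing = 20, completes at 113
Sum of completion times = 388
Average completion time = 388/7 = 55.4286

55.4286


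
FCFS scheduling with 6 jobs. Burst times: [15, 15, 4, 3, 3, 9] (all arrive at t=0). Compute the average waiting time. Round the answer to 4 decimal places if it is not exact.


FCFS order (as given): [15, 15, 4, 3, 3, 9]
Waiting times:
  Job 1: wait = 0
  Job 2: wait = 15
  Job 3: wait = 30
  Job 4: wait = 34
  Job 5: wait = 37
  Job 6: wait = 40
Sum of waiting times = 156
Average waiting time = 156/6 = 26.0

26.0


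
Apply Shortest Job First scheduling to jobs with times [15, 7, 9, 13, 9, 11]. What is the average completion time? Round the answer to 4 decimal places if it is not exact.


SJF order (ascending): [7, 9, 9, 11, 13, 15]
Completion times:
  Job 1: burst=7, C=7
  Job 2: burst=9, C=16
  Job 3: burst=9, C=25
  Job 4: burst=11, C=36
  Job 5: burst=13, C=49
  Job 6: burst=15, C=64
Average completion = 197/6 = 32.8333

32.8333


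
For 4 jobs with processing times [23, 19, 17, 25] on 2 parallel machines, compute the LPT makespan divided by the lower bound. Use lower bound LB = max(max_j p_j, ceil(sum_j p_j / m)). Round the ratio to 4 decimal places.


LPT order: [25, 23, 19, 17]
Machine loads after assignment: [42, 42]
LPT makespan = 42
Lower bound = max(max_job, ceil(total/2)) = max(25, 42) = 42
Ratio = 42 / 42 = 1.0

1.0


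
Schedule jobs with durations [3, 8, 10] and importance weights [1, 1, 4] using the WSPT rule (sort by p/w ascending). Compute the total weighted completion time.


Compute p/w ratios and sort ascending (WSPT): [(10, 4), (3, 1), (8, 1)]
Compute weighted completion times:
  Job (p=10,w=4): C=10, w*C=4*10=40
  Job (p=3,w=1): C=13, w*C=1*13=13
  Job (p=8,w=1): C=21, w*C=1*21=21
Total weighted completion time = 74

74


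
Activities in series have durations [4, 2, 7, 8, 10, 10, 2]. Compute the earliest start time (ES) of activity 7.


Activity 7 starts after activities 1 through 6 complete.
Predecessor durations: [4, 2, 7, 8, 10, 10]
ES = 4 + 2 + 7 + 8 + 10 + 10 = 41

41


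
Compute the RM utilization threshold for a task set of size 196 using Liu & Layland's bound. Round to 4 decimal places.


Compute 2^(1/196) = 1.0035427259
Subtract 1: 1.0035427259 - 1 = 0.0035427259
Multiply by n: 196 * 0.0035427259 = 0.6943742764
Round to 4 dp: 0.6944

0.6944


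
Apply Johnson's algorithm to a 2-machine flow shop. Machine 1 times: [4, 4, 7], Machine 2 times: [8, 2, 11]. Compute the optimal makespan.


Apply Johnson's rule:
  Group 1 (a <= b): [(1, 4, 8), (3, 7, 11)]
  Group 2 (a > b): [(2, 4, 2)]
Optimal job order: [1, 3, 2]
Schedule:
  Job 1: M1 done at 4, M2 done at 12
  Job 3: M1 done at 11, M2 done at 23
  Job 2: M1 done at 15, M2 done at 25
Makespan = 25

25


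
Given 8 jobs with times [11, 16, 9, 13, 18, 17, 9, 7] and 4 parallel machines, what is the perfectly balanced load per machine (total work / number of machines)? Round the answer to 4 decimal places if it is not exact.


Total processing time = 11 + 16 + 9 + 13 + 18 + 17 + 9 + 7 = 100
Number of machines = 4
Ideal balanced load = 100 / 4 = 25.0

25.0


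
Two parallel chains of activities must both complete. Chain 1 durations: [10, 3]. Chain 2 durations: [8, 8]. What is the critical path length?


Path A total = 10 + 3 = 13
Path B total = 8 + 8 = 16
Critical path = longest path = max(13, 16) = 16

16


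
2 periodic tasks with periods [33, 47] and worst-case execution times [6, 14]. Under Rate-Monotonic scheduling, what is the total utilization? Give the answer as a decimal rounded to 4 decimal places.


Compute individual utilizations (exact fractions):
  Task 1: C/T = 6/33 = 2/11 (approx. 0.1818)
  Task 2: C/T = 14/47 (approx. 0.2979)
Total utilization U = 2/11 + 14/47 = 248/517
Rounded to 4 decimal places: U = 0.4797
RM (Liu & Layland) bound for 2 tasks = 0.828427; compare with U = 248/517 (approx. 0.479691)
U <= bound, so schedulable by RM sufficient condition.

0.4797


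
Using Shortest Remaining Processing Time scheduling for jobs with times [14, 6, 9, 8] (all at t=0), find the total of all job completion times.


Since all jobs arrive at t=0, SRPT equals SPT ordering.
SPT order: [6, 8, 9, 14]
Completion times:
  Job 1: p=6, C=6
  Job 2: p=8, C=14
  Job 3: p=9, C=23
  Job 4: p=14, C=37
Total completion time = 6 + 14 + 23 + 37 = 80

80


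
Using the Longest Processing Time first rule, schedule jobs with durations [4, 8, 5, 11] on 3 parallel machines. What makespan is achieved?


Sort jobs in decreasing order (LPT): [11, 8, 5, 4]
Assign each job to the least loaded machine:
  Machine 1: jobs [11], load = 11
  Machine 2: jobs [8], load = 8
  Machine 3: jobs [5, 4], load = 9
Makespan = max load = 11

11


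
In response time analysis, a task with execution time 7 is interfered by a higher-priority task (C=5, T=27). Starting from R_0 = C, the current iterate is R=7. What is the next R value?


R_next = C + ceil(R_prev / T_hp) * C_hp
ceil(7 / 27) = ceil(0.2593) = 1
Interference = 1 * 5 = 5
R_next = 7 + 5 = 12

12


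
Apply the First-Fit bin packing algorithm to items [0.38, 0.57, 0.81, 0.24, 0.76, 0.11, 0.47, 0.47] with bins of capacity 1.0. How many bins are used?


Place items sequentially using First-Fit:
  Item 0.38 -> new Bin 1
  Item 0.57 -> Bin 1 (now 0.95)
  Item 0.81 -> new Bin 2
  Item 0.24 -> new Bin 3
  Item 0.76 -> Bin 3 (now 1.0)
  Item 0.11 -> Bin 2 (now 0.92)
  Item 0.47 -> new Bin 4
  Item 0.47 -> Bin 4 (now 0.94)
Total bins used = 4

4


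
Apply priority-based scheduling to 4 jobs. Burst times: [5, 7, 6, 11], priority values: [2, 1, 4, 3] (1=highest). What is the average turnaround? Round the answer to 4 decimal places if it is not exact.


Sort by priority (ascending = highest first):
Order: [(1, 7), (2, 5), (3, 11), (4, 6)]
Completion times:
  Priority 1, burst=7, C=7
  Priority 2, burst=5, C=12
  Priority 3, burst=11, C=23
  Priority 4, burst=6, C=29
Average turnaround = 71/4 = 17.75

17.75


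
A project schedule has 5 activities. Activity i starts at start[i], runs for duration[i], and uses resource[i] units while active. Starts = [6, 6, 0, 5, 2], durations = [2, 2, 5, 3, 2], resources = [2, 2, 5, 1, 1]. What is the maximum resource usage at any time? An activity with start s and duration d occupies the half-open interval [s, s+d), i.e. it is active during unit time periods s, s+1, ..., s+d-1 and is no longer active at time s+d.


Each activity i is active on [start_i, start_i + duration_i).
Compute total resource usage per time slot:
  t=0: active resources = [5], total = 5
  t=1: active resources = [5], total = 5
  t=2: active resources = [5, 1], total = 6
  t=3: active resources = [5, 1], total = 6
  t=4: active resources = [5], total = 5
  t=5: active resources = [1], total = 1
  t=6: active resources = [2, 2, 1], total = 5
  t=7: active resources = [2, 2, 1], total = 5
Peak resource demand = 6

6


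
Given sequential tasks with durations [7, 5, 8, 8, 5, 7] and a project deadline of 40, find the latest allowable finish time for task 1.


LF(activity 1) = deadline - sum of successor durations
Successors: activities 2 through 6 with durations [5, 8, 8, 5, 7]
Sum of successor durations = 33
LF = 40 - 33 = 7

7


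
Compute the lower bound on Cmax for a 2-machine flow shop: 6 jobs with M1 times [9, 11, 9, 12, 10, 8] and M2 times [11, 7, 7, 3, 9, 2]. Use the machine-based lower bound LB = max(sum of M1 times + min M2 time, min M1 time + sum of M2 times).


LB1 = sum(M1 times) + min(M2 times) = 59 + 2 = 61
LB2 = min(M1 times) + sum(M2 times) = 8 + 39 = 47
Lower bound = max(LB1, LB2) = max(61, 47) = 61

61


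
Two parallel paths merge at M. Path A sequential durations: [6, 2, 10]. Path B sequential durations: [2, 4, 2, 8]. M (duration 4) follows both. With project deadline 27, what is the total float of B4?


Forward pass: ES(B4) = sum of predecessors on chain B = 8
EF = ES + duration = 8 + 8 = 16
Backward pass: LF(M) = deadline = 27; LS(M) = 27 - 4 = 23
LF(B4) = LS(M) - sum(successors on chain B) = 23 - 0 = 23
LS = LF - duration = 23 - 8 = 15
Total float = LS - ES = 15 - 8 = 7

7


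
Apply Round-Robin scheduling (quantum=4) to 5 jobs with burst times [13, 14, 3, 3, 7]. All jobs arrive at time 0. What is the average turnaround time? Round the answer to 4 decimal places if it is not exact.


Time quantum = 4
Execution trace:
  J1 runs 4 units, time = 4
  J2 runs 4 units, time = 8
  J3 runs 3 units, time = 11
  J4 runs 3 units, time = 14
  J5 runs 4 units, time = 18
  J1 runs 4 units, time = 22
  J2 runs 4 units, time = 26
  J5 runs 3 units, time = 29
  J1 runs 4 units, time = 33
  J2 runs 4 units, time = 37
  J1 runs 1 units, time = 38
  J2 runs 2 units, time = 40
Finish times: [38, 40, 11, 14, 29]
Average turnaround = 132/5 = 26.4

26.4


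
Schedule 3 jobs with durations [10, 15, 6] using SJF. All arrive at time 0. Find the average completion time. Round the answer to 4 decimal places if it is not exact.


SJF order (ascending): [6, 10, 15]
Completion times:
  Job 1: burst=6, C=6
  Job 2: burst=10, C=16
  Job 3: burst=15, C=31
Average completion = 53/3 = 17.6667

17.6667


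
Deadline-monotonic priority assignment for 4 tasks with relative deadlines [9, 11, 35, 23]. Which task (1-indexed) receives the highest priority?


Sort tasks by relative deadline (ascending):
  Task 1: deadline = 9
  Task 2: deadline = 11
  Task 4: deadline = 23
  Task 3: deadline = 35
Priority order (highest first): [1, 2, 4, 3]
Highest priority task = 1

1


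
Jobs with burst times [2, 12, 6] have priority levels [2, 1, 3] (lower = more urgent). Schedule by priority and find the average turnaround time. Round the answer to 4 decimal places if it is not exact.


Sort by priority (ascending = highest first):
Order: [(1, 12), (2, 2), (3, 6)]
Completion times:
  Priority 1, burst=12, C=12
  Priority 2, burst=2, C=14
  Priority 3, burst=6, C=20
Average turnaround = 46/3 = 15.3333

15.3333


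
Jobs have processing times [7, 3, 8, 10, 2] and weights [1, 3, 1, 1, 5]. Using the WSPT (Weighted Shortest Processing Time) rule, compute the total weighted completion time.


Compute p/w ratios and sort ascending (WSPT): [(2, 5), (3, 3), (7, 1), (8, 1), (10, 1)]
Compute weighted completion times:
  Job (p=2,w=5): C=2, w*C=5*2=10
  Job (p=3,w=3): C=5, w*C=3*5=15
  Job (p=7,w=1): C=12, w*C=1*12=12
  Job (p=8,w=1): C=20, w*C=1*20=20
  Job (p=10,w=1): C=30, w*C=1*30=30
Total weighted completion time = 87

87


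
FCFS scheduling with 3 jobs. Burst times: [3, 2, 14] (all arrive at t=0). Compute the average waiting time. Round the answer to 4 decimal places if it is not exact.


FCFS order (as given): [3, 2, 14]
Waiting times:
  Job 1: wait = 0
  Job 2: wait = 3
  Job 3: wait = 5
Sum of waiting times = 8
Average waiting time = 8/3 = 2.6667

2.6667


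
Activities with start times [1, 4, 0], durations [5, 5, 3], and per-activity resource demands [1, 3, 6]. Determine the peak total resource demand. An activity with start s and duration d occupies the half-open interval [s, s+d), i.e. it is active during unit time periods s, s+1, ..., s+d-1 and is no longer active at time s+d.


Each activity i is active on [start_i, start_i + duration_i).
Compute total resource usage per time slot:
  t=0: active resources = [6], total = 6
  t=1: active resources = [1, 6], total = 7
  t=2: active resources = [1, 6], total = 7
  t=3: active resources = [1], total = 1
  t=4: active resources = [1, 3], total = 4
  t=5: active resources = [1, 3], total = 4
  t=6: active resources = [3], total = 3
  t=7: active resources = [3], total = 3
  t=8: active resources = [3], total = 3
Peak resource demand = 7

7


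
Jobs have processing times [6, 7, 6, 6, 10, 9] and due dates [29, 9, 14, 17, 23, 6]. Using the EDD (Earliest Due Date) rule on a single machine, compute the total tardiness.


Sort by due date (EDD order): [(9, 6), (7, 9), (6, 14), (6, 17), (10, 23), (6, 29)]
Compute completion times and tardiness:
  Job 1: p=9, d=6, C=9, tardiness=max(0,9-6)=3
  Job 2: p=7, d=9, C=16, tardiness=max(0,16-9)=7
  Job 3: p=6, d=14, C=22, tardiness=max(0,22-14)=8
  Job 4: p=6, d=17, C=28, tardiness=max(0,28-17)=11
  Job 5: p=10, d=23, C=38, tardiness=max(0,38-23)=15
  Job 6: p=6, d=29, C=44, tardiness=max(0,44-29)=15
Total tardiness = 59

59


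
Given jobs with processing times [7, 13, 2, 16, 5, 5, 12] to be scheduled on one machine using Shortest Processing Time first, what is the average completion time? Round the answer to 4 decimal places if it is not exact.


Sort jobs by processing time (SPT order): [2, 5, 5, 7, 12, 13, 16]
Compute completion times sequentially:
  Job 1: processing = 2, completes at 2
  Job 2: processing = 5, completes at 7
  Job 3: processing = 5, completes at 12
  Job 4: processing = 7, completes at 19
  Job 5: processing = 12, completes at 31
  Job 6: processing = 13, completes at 44
  Job 7: processing = 16, completes at 60
Sum of completion times = 175
Average completion time = 175/7 = 25.0

25.0


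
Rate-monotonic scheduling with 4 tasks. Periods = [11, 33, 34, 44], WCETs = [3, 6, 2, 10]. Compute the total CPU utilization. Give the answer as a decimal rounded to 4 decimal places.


Compute individual utilizations (exact fractions):
  Task 1: C/T = 3/11 (approx. 0.2727)
  Task 2: C/T = 6/33 = 2/11 (approx. 0.1818)
  Task 3: C/T = 2/34 = 1/17 (approx. 0.0588)
  Task 4: C/T = 10/44 = 5/22 (approx. 0.2273)
Total utilization U = 3/11 + 2/11 + 1/17 + 5/22 = 277/374
Rounded to 4 decimal places: U = 0.7406
RM (Liu & Layland) bound for 4 tasks = 0.756828; compare with U = 277/374 (approx. 0.740642)
U <= bound, so schedulable by RM sufficient condition.

0.7406


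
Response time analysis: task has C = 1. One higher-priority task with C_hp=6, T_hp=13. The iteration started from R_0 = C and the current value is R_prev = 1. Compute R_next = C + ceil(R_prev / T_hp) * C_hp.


R_next = C + ceil(R_prev / T_hp) * C_hp
ceil(1 / 13) = ceil(0.0769) = 1
Interference = 1 * 6 = 6
R_next = 1 + 6 = 7

7


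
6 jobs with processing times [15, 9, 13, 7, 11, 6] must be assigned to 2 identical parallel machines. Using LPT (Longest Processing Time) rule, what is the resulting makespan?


Sort jobs in decreasing order (LPT): [15, 13, 11, 9, 7, 6]
Assign each job to the least loaded machine:
  Machine 1: jobs [15, 9, 7], load = 31
  Machine 2: jobs [13, 11, 6], load = 30
Makespan = max load = 31

31


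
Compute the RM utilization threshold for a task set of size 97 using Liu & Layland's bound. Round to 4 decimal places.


Compute 2^(1/97) = 1.0071714397
Subtract 1: 1.0071714397 - 1 = 0.0071714397
Multiply by n: 97 * 0.0071714397 = 0.6956296509
Round to 4 dp: 0.6956

0.6956


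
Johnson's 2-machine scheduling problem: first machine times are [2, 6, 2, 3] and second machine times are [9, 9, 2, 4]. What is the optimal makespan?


Apply Johnson's rule:
  Group 1 (a <= b): [(1, 2, 9), (3, 2, 2), (4, 3, 4), (2, 6, 9)]
  Group 2 (a > b): []
Optimal job order: [1, 3, 4, 2]
Schedule:
  Job 1: M1 done at 2, M2 done at 11
  Job 3: M1 done at 4, M2 done at 13
  Job 4: M1 done at 7, M2 done at 17
  Job 2: M1 done at 13, M2 done at 26
Makespan = 26

26


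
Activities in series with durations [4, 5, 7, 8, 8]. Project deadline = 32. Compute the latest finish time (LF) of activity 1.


LF(activity 1) = deadline - sum of successor durations
Successors: activities 2 through 5 with durations [5, 7, 8, 8]
Sum of successor durations = 28
LF = 32 - 28 = 4

4


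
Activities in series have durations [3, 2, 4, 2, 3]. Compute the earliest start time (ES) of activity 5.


Activity 5 starts after activities 1 through 4 complete.
Predecessor durations: [3, 2, 4, 2]
ES = 3 + 2 + 4 + 2 = 11

11
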